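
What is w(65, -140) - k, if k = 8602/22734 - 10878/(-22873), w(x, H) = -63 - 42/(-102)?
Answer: -280411683007/4419955647 ≈ -63.442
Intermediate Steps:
w(x, H) = -1064/17 (w(x, H) = -63 - 42*(-1)/102 = -63 - 1*(-7/17) = -63 + 7/17 = -1064/17)
k = 222026999/259997391 (k = 8602*(1/22734) - 10878*(-1/22873) = 4301/11367 + 10878/22873 = 222026999/259997391 ≈ 0.85396)
w(65, -140) - k = -1064/17 - 1*222026999/259997391 = -1064/17 - 222026999/259997391 = -280411683007/4419955647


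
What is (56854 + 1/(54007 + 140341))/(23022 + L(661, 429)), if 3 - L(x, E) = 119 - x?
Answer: 11049461193/4580199316 ≈ 2.4124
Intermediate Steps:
L(x, E) = -116 + x (L(x, E) = 3 - (119 - x) = 3 + (-119 + x) = -116 + x)
(56854 + 1/(54007 + 140341))/(23022 + L(661, 429)) = (56854 + 1/(54007 + 140341))/(23022 + (-116 + 661)) = (56854 + 1/194348)/(23022 + 545) = (56854 + 1/194348)/23567 = (11049461193/194348)*(1/23567) = 11049461193/4580199316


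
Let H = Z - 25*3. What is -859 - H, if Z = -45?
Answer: -739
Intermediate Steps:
H = -120 (H = -45 - 25*3 = -45 - 75 = -120)
-859 - H = -859 - 1*(-120) = -859 + 120 = -739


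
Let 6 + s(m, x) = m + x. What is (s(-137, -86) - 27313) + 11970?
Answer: -15572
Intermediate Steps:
s(m, x) = -6 + m + x (s(m, x) = -6 + (m + x) = -6 + m + x)
(s(-137, -86) - 27313) + 11970 = ((-6 - 137 - 86) - 27313) + 11970 = (-229 - 27313) + 11970 = -27542 + 11970 = -15572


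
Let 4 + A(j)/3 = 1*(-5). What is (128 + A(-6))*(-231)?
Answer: -23331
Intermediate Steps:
A(j) = -27 (A(j) = -12 + 3*(1*(-5)) = -12 + 3*(-5) = -12 - 15 = -27)
(128 + A(-6))*(-231) = (128 - 27)*(-231) = 101*(-231) = -23331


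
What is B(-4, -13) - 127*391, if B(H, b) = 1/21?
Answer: -1042796/21 ≈ -49657.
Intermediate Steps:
B(H, b) = 1/21
B(-4, -13) - 127*391 = 1/21 - 127*391 = 1/21 - 49657 = -1042796/21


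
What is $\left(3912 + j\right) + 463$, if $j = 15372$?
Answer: $19747$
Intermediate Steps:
$\left(3912 + j\right) + 463 = \left(3912 + 15372\right) + 463 = 19284 + 463 = 19747$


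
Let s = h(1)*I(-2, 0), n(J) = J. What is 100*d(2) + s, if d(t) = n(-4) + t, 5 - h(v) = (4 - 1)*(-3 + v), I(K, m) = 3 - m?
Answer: -167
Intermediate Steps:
h(v) = 14 - 3*v (h(v) = 5 - (4 - 1)*(-3 + v) = 5 - 3*(-3 + v) = 5 - (-9 + 3*v) = 5 + (9 - 3*v) = 14 - 3*v)
d(t) = -4 + t
s = 33 (s = (14 - 3*1)*(3 - 1*0) = (14 - 3)*(3 + 0) = 11*3 = 33)
100*d(2) + s = 100*(-4 + 2) + 33 = 100*(-2) + 33 = -200 + 33 = -167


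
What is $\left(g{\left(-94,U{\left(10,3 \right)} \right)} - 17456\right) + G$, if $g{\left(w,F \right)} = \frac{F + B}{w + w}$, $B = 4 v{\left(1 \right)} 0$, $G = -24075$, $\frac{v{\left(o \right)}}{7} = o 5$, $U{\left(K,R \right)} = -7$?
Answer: $- \frac{7807821}{188} \approx -41531.0$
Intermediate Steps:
$v{\left(o \right)} = 35 o$ ($v{\left(o \right)} = 7 o 5 = 7 \cdot 5 o = 35 o$)
$B = 0$ ($B = 4 \cdot 35 \cdot 1 \cdot 0 = 4 \cdot 35 \cdot 0 = 140 \cdot 0 = 0$)
$g{\left(w,F \right)} = \frac{F}{2 w}$ ($g{\left(w,F \right)} = \frac{F + 0}{w + w} = \frac{F}{2 w}$)
$\left(g{\left(-94,U{\left(10,3 \right)} \right)} - 17456\right) + G = \left(\frac{1}{2} \left(-7\right) \frac{1}{-94} - 17456\right) - 24075 = \left(\frac{1}{2} \left(-7\right) \left(- \frac{1}{94}\right) - 17456\right) - 24075 = \left(\frac{7}{188} - 17456\right) - 24075 = - \frac{3281721}{188} - 24075 = - \frac{7807821}{188}$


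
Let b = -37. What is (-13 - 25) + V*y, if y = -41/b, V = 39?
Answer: 193/37 ≈ 5.2162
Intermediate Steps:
y = 41/37 (y = -41/(-37) = -41*(-1/37) = 41/37 ≈ 1.1081)
(-13 - 25) + V*y = (-13 - 25) + 39*(41/37) = -38 + 1599/37 = 193/37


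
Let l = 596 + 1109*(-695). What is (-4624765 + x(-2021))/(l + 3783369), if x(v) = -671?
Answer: -121722/79295 ≈ -1.5351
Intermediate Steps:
l = -770159 (l = 596 - 770755 = -770159)
(-4624765 + x(-2021))/(l + 3783369) = (-4624765 - 671)/(-770159 + 3783369) = -4625436/3013210 = -4625436*1/3013210 = -121722/79295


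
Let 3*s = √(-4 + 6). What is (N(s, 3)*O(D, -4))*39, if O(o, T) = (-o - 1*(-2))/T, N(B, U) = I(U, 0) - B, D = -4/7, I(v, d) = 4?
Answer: -702/7 + 117*√2/14 ≈ -88.467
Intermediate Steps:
D = -4/7 (D = -4*⅐ = -4/7 ≈ -0.57143)
s = √2/3 (s = √(-4 + 6)/3 = √2/3 ≈ 0.47140)
N(B, U) = 4 - B
O(o, T) = (2 - o)/T (O(o, T) = (-o + 2)/T = (2 - o)/T)
(N(s, 3)*O(D, -4))*39 = ((4 - √2/3)*((2 - 1*(-4/7))/(-4)))*39 = ((4 - √2/3)*(-(2 + 4/7)/4))*39 = ((4 - √2/3)*(-¼*18/7))*39 = ((4 - √2/3)*(-9/14))*39 = (-18/7 + 3*√2/14)*39 = -702/7 + 117*√2/14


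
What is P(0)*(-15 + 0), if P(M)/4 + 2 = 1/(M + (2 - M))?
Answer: 90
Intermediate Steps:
P(M) = -6 (P(M) = -8 + 4/(M + (2 - M)) = -8 + 4/2 = -8 + 4*(1/2) = -8 + 2 = -6)
P(0)*(-15 + 0) = -6*(-15 + 0) = -6*(-15) = 90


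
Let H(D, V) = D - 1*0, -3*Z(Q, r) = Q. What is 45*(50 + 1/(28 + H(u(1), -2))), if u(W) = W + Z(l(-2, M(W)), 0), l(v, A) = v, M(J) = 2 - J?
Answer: 200385/89 ≈ 2251.5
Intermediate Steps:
Z(Q, r) = -Q/3
u(W) = ⅔ + W (u(W) = W - ⅓*(-2) = W + ⅔ = ⅔ + W)
H(D, V) = D (H(D, V) = D + 0 = D)
45*(50 + 1/(28 + H(u(1), -2))) = 45*(50 + 1/(28 + (⅔ + 1))) = 45*(50 + 1/(28 + 5/3)) = 45*(50 + 1/(89/3)) = 45*(50 + 3/89) = 45*(4453/89) = 200385/89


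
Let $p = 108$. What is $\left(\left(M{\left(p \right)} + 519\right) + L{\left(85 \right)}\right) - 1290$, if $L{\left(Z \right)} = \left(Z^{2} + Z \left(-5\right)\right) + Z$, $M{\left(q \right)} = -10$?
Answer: $6104$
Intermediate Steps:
$L{\left(Z \right)} = Z^{2} - 4 Z$ ($L{\left(Z \right)} = \left(Z^{2} - 5 Z\right) + Z = Z^{2} - 4 Z$)
$\left(\left(M{\left(p \right)} + 519\right) + L{\left(85 \right)}\right) - 1290 = \left(\left(-10 + 519\right) + 85 \left(-4 + 85\right)\right) - 1290 = \left(509 + 85 \cdot 81\right) - 1290 = \left(509 + 6885\right) - 1290 = 7394 - 1290 = 6104$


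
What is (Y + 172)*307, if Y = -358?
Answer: -57102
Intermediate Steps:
(Y + 172)*307 = (-358 + 172)*307 = -186*307 = -57102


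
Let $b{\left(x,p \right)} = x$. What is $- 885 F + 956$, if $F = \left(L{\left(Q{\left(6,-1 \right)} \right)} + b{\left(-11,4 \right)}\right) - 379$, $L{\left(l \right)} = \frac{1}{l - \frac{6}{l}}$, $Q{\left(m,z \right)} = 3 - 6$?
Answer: $346991$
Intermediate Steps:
$Q{\left(m,z \right)} = -3$ ($Q{\left(m,z \right)} = 3 - 6 = -3$)
$F = -391$ ($F = \left(- \frac{3}{-6 + \left(-3\right)^{2}} - 11\right) - 379 = \left(- \frac{3}{-6 + 9} - 11\right) - 379 = \left(- \frac{3}{3} - 11\right) - 379 = \left(\left(-3\right) \frac{1}{3} - 11\right) - 379 = \left(-1 - 11\right) - 379 = -12 - 379 = -391$)
$- 885 F + 956 = \left(-885\right) \left(-391\right) + 956 = 346035 + 956 = 346991$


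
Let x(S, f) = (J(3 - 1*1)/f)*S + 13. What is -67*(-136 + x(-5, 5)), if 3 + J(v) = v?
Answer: 8174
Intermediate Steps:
J(v) = -3 + v
x(S, f) = 13 - S/f (x(S, f) = ((-3 + (3 - 1*1))/f)*S + 13 = ((-3 + (3 - 1))/f)*S + 13 = ((-3 + 2)/f)*S + 13 = (-1/f)*S + 13 = -S/f + 13 = 13 - S/f)
-67*(-136 + x(-5, 5)) = -67*(-136 + (13 - 1*(-5)/5)) = -67*(-136 + (13 - 1*(-5)*⅕)) = -67*(-136 + (13 + 1)) = -67*(-136 + 14) = -67*(-122) = 8174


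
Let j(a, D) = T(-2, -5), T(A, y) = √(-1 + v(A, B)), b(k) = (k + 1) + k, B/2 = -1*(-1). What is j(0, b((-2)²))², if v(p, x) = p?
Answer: -3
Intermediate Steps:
B = 2 (B = 2*(-1*(-1)) = 2*1 = 2)
b(k) = 1 + 2*k (b(k) = (1 + k) + k = 1 + 2*k)
T(A, y) = √(-1 + A)
j(a, D) = I*√3 (j(a, D) = √(-1 - 2) = √(-3) = I*√3)
j(0, b((-2)²))² = (I*√3)² = -3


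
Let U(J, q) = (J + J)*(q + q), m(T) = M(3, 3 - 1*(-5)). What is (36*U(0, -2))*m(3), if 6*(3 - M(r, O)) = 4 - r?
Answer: 0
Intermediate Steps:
M(r, O) = 7/3 + r/6 (M(r, O) = 3 - (4 - r)/6 = 3 + (-2/3 + r/6) = 7/3 + r/6)
m(T) = 17/6 (m(T) = 7/3 + (1/6)*3 = 7/3 + 1/2 = 17/6)
U(J, q) = 4*J*q (U(J, q) = (2*J)*(2*q) = 4*J*q)
(36*U(0, -2))*m(3) = (36*(4*0*(-2)))*(17/6) = (36*0)*(17/6) = 0*(17/6) = 0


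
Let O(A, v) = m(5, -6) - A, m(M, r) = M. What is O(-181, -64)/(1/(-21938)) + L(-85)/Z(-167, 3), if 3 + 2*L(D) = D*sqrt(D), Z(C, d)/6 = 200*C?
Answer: -545150524799/133600 + 17*I*sqrt(85)/80160 ≈ -4.0805e+6 + 0.0019552*I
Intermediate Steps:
Z(C, d) = 1200*C (Z(C, d) = 6*(200*C) = 1200*C)
O(A, v) = 5 - A
L(D) = -3/2 + D**(3/2)/2 (L(D) = -3/2 + (D*sqrt(D))/2 = -3/2 + D**(3/2)/2)
O(-181, -64)/(1/(-21938)) + L(-85)/Z(-167, 3) = (5 - 1*(-181))/(1/(-21938)) + (-3/2 + (-85)**(3/2)/2)/((1200*(-167))) = (5 + 181)/(-1/21938) + (-3/2 + (-85*I*sqrt(85))/2)/(-200400) = 186*(-21938) + (-3/2 - 85*I*sqrt(85)/2)*(-1/200400) = -4080468 + (1/133600 + 17*I*sqrt(85)/80160) = -545150524799/133600 + 17*I*sqrt(85)/80160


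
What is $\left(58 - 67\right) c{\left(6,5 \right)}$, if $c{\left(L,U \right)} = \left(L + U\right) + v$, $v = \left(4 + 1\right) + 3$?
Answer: $-171$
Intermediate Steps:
$v = 8$ ($v = 5 + 3 = 8$)
$c{\left(L,U \right)} = 8 + L + U$ ($c{\left(L,U \right)} = \left(L + U\right) + 8 = 8 + L + U$)
$\left(58 - 67\right) c{\left(6,5 \right)} = \left(58 - 67\right) \left(8 + 6 + 5\right) = \left(-9\right) 19 = -171$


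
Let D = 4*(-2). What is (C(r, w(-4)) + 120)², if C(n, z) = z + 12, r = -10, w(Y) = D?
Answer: 15376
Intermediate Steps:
D = -8
w(Y) = -8
C(n, z) = 12 + z
(C(r, w(-4)) + 120)² = ((12 - 8) + 120)² = (4 + 120)² = 124² = 15376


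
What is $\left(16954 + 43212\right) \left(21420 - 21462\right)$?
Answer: $-2526972$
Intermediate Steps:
$\left(16954 + 43212\right) \left(21420 - 21462\right) = 60166 \left(-42\right) = -2526972$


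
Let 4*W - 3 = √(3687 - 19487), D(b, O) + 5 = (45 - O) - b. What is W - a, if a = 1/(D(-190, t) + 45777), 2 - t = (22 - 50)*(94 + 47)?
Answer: 126167/168228 + 5*I*√158/2 ≈ 0.74998 + 31.424*I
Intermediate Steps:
t = 3950 (t = 2 - (22 - 50)*(94 + 47) = 2 - (-28)*141 = 2 - 1*(-3948) = 2 + 3948 = 3950)
D(b, O) = 40 - O - b (D(b, O) = -5 + ((45 - O) - b) = -5 + (45 - O - b) = 40 - O - b)
W = ¾ + 5*I*√158/2 (W = ¾ + √(3687 - 19487)/4 = ¾ + √(-15800)/4 = ¾ + (10*I*√158)/4 = ¾ + 5*I*√158/2 ≈ 0.75 + 31.424*I)
a = 1/42057 (a = 1/((40 - 1*3950 - 1*(-190)) + 45777) = 1/((40 - 3950 + 190) + 45777) = 1/(-3720 + 45777) = 1/42057 ≈ 2.3777e-5)
W - a = (¾ + 5*I*√158/2) - 1*1/42057 = (¾ + 5*I*√158/2) - 1/42057 = 126167/168228 + 5*I*√158/2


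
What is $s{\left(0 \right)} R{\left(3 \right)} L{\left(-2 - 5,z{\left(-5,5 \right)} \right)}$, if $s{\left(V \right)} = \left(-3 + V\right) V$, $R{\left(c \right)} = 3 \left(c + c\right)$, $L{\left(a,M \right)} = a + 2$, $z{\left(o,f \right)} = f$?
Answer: $0$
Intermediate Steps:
$L{\left(a,M \right)} = 2 + a$
$R{\left(c \right)} = 6 c$ ($R{\left(c \right)} = 3 \cdot 2 c = 6 c$)
$s{\left(V \right)} = V \left(-3 + V\right)$
$s{\left(0 \right)} R{\left(3 \right)} L{\left(-2 - 5,z{\left(-5,5 \right)} \right)} = 0 \left(-3 + 0\right) 6 \cdot 3 \left(2 - 7\right) = 0 \left(-3\right) 18 \left(2 - 7\right) = 0 \cdot 18 \left(-5\right) = 0 \left(-5\right) = 0$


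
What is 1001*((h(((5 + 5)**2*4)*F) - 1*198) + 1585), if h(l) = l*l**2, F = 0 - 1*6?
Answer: -13837822611613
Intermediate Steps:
F = -6 (F = 0 - 6 = -6)
h(l) = l**3
1001*((h(((5 + 5)**2*4)*F) - 1*198) + 1585) = 1001*(((((5 + 5)**2*4)*(-6))**3 - 1*198) + 1585) = 1001*((((10**2*4)*(-6))**3 - 198) + 1585) = 1001*((((100*4)*(-6))**3 - 198) + 1585) = 1001*(((400*(-6))**3 - 198) + 1585) = 1001*(((-2400)**3 - 198) + 1585) = 1001*((-13824000000 - 198) + 1585) = 1001*(-13824000198 + 1585) = 1001*(-13823998613) = -13837822611613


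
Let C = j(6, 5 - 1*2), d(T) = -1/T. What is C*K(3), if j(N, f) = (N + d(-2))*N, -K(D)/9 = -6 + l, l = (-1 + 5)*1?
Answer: 702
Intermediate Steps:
l = 4 (l = 4*1 = 4)
K(D) = 18 (K(D) = -9*(-6 + 4) = -9*(-2) = 18)
j(N, f) = N*(½ + N) (j(N, f) = (N - 1/(-2))*N = (N - 1*(-½))*N = (N + ½)*N = (½ + N)*N = N*(½ + N))
C = 39 (C = 6*(½ + 6) = 6*(13/2) = 39)
C*K(3) = 39*18 = 702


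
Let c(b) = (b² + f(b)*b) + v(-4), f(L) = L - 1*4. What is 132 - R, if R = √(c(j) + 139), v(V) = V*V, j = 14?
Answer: 132 - √491 ≈ 109.84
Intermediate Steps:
v(V) = V²
f(L) = -4 + L (f(L) = L - 4 = -4 + L)
c(b) = 16 + b² + b*(-4 + b) (c(b) = (b² + (-4 + b)*b) + (-4)² = (b² + b*(-4 + b)) + 16 = 16 + b² + b*(-4 + b))
R = √491 (R = √((16 + 14² + 14*(-4 + 14)) + 139) = √((16 + 196 + 14*10) + 139) = √((16 + 196 + 140) + 139) = √(352 + 139) = √491 ≈ 22.159)
132 - R = 132 - √491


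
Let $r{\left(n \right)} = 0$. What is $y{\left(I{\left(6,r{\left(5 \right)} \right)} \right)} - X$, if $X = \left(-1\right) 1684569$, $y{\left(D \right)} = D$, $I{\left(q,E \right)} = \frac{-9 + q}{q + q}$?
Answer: $\frac{6738275}{4} \approx 1.6846 \cdot 10^{6}$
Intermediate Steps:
$I{\left(q,E \right)} = \frac{-9 + q}{2 q}$
$X = -1684569$
$y{\left(I{\left(6,r{\left(5 \right)} \right)} \right)} - X = \frac{-9 + 6}{2 \cdot 6} - -1684569 = \frac{1}{2} \cdot \frac{1}{6} \left(-3\right) + 1684569 = - \frac{1}{4} + 1684569 = \frac{6738275}{4}$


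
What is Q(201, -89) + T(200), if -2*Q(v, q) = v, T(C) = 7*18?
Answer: 51/2 ≈ 25.500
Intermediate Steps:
T(C) = 126
Q(v, q) = -v/2
Q(201, -89) + T(200) = -1/2*201 + 126 = -201/2 + 126 = 51/2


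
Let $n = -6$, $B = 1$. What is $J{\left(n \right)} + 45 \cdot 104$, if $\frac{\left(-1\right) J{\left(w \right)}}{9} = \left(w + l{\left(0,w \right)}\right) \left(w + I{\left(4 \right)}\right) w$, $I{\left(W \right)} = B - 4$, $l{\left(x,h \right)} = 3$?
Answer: $6138$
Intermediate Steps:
$I{\left(W \right)} = -3$ ($I{\left(W \right)} = 1 - 4 = -3$)
$J{\left(w \right)} = - 9 w \left(-3 + w\right) \left(3 + w\right)$ ($J{\left(w \right)} = - 9 \left(w + 3\right) \left(w - 3\right) w = - 9 \left(3 + w\right) \left(-3 + w\right) w = - 9 \left(-3 + w\right) \left(3 + w\right) w = - 9 w \left(-3 + w\right) \left(3 + w\right)$)
$J{\left(n \right)} + 45 \cdot 104 = 9 \left(-6\right) \left(9 - \left(-6\right)^{2}\right) + 45 \cdot 104 = 9 \left(-6\right) \left(9 - 36\right) + 4680 = 9 \left(-6\right) \left(-27\right) + 4680 = 1458 + 4680 = 6138$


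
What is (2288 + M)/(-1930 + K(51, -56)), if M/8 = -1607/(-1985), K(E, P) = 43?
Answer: -4554536/3745695 ≈ -1.2159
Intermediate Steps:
M = 12856/1985 (M = 8*(-1607/(-1985)) = 8*(-1607*(-1/1985)) = 8*(1607/1985) = 12856/1985 ≈ 6.4766)
(2288 + M)/(-1930 + K(51, -56)) = (2288 + 12856/1985)/(-1930 + 43) = (4554536/1985)/(-1887) = (4554536/1985)*(-1/1887) = -4554536/3745695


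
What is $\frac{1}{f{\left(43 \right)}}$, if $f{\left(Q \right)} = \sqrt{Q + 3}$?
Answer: $\frac{\sqrt{46}}{46} \approx 0.14744$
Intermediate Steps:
$f{\left(Q \right)} = \sqrt{3 + Q}$
$\frac{1}{f{\left(43 \right)}} = \frac{1}{\sqrt{3 + 43}} = \frac{1}{\sqrt{46}} = \frac{\sqrt{46}}{46}$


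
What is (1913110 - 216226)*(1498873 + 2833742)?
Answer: 7351945071660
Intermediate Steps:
(1913110 - 216226)*(1498873 + 2833742) = 1696884*4332615 = 7351945071660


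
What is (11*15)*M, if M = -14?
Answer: -2310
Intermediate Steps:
(11*15)*M = (11*15)*(-14) = 165*(-14) = -2310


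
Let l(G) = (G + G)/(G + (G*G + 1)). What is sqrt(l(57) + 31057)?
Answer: sqrt(339647462191)/3307 ≈ 176.23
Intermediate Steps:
l(G) = 2*G/(1 + G + G**2) (l(G) = (2*G)/(G + (G**2 + 1)) = (2*G)/(G + (1 + G**2)) = (2*G)/(1 + G + G**2) = 2*G/(1 + G + G**2))
sqrt(l(57) + 31057) = sqrt(2*57/(1 + 57 + 57**2) + 31057) = sqrt(2*57/(1 + 57 + 3249) + 31057) = sqrt(2*57/3307 + 31057) = sqrt(2*57*(1/3307) + 31057) = sqrt(114/3307 + 31057) = sqrt(102705613/3307) = sqrt(339647462191)/3307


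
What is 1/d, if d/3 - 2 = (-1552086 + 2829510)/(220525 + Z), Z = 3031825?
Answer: 1626175/11673186 ≈ 0.13931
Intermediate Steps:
d = 11673186/1626175 (d = 6 + 3*((-1552086 + 2829510)/(220525 + 3031825)) = 6 + 3*(1277424/3252350) = 6 + 3*(1277424*(1/3252350)) = 6 + 3*(638712/1626175) = 6 + 1916136/1626175 = 11673186/1626175 ≈ 7.1783)
1/d = 1/(11673186/1626175) = 1626175/11673186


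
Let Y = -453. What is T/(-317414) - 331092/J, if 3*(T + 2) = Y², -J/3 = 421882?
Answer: 3086964007/66955626574 ≈ 0.046105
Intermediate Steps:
J = -1265646 (J = -3*421882 = -1265646)
T = 68401 (T = -2 + (⅓)*(-453)² = -2 + (⅓)*205209 = -2 + 68403 = 68401)
T/(-317414) - 331092/J = 68401/(-317414) - 331092/(-1265646) = 68401*(-1/317414) - 331092*(-1/1265646) = -68401/317414 + 55182/210941 = 3086964007/66955626574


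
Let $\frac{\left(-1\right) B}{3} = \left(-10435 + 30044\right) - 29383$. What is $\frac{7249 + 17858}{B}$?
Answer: $\frac{8369}{9774} \approx 0.85625$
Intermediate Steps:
$B = 29322$ ($B = - 3 \left(\left(-10435 + 30044\right) - 29383\right) = - 3 \left(19609 - 29383\right) = \left(-3\right) \left(-9774\right) = 29322$)
$\frac{7249 + 17858}{B} = \frac{7249 + 17858}{29322} = 25107 \cdot \frac{1}{29322} = \frac{8369}{9774}$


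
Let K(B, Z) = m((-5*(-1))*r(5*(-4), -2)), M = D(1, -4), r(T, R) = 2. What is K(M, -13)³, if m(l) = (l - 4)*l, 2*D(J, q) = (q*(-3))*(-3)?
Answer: 216000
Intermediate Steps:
D(J, q) = 9*q/2 (D(J, q) = ((q*(-3))*(-3))/2 = (-3*q*(-3))/2 = (9*q)/2 = 9*q/2)
M = -18 (M = (9/2)*(-4) = -18)
m(l) = l*(-4 + l) (m(l) = (-4 + l)*l = l*(-4 + l))
K(B, Z) = 60 (K(B, Z) = (-5*(-1)*2)*(-4 - 5*(-1)*2) = (5*2)*(-4 + 5*2) = 10*(-4 + 10) = 10*6 = 60)
K(M, -13)³ = 60³ = 216000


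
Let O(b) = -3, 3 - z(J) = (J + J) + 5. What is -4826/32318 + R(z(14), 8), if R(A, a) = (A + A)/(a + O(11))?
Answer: -196321/16159 ≈ -12.149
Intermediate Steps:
z(J) = -2 - 2*J (z(J) = 3 - ((J + J) + 5) = 3 - (2*J + 5) = 3 - (5 + 2*J) = 3 + (-5 - 2*J) = -2 - 2*J)
R(A, a) = 2*A/(-3 + a) (R(A, a) = (A + A)/(a - 3) = (2*A)/(-3 + a) = 2*A/(-3 + a))
-4826/32318 + R(z(14), 8) = -4826/32318 + 2*(-2 - 2*14)/(-3 + 8) = -4826*1/32318 + 2*(-2 - 28)/5 = -2413/16159 + 2*(-30)*(1/5) = -2413/16159 - 12 = -196321/16159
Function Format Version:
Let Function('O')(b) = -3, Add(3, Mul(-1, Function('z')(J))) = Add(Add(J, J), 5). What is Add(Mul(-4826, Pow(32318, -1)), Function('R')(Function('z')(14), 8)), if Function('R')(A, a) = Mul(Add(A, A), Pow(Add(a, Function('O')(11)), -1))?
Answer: Rational(-196321, 16159) ≈ -12.149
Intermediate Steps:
Function('z')(J) = Add(-2, Mul(-2, J)) (Function('z')(J) = Add(3, Mul(-1, Add(Add(J, J), 5))) = Add(3, Mul(-1, Add(Mul(2, J), 5))) = Add(3, Mul(-1, Add(5, Mul(2, J)))) = Add(3, Add(-5, Mul(-2, J))) = Add(-2, Mul(-2, J)))
Function('R')(A, a) = Mul(2, A, Pow(Add(-3, a), -1)) (Function('R')(A, a) = Mul(Add(A, A), Pow(Add(a, -3), -1)) = Mul(Mul(2, A), Pow(Add(-3, a), -1)) = Mul(2, A, Pow(Add(-3, a), -1)))
Add(Mul(-4826, Pow(32318, -1)), Function('R')(Function('z')(14), 8)) = Add(Mul(-4826, Pow(32318, -1)), Mul(2, Add(-2, Mul(-2, 14)), Pow(Add(-3, 8), -1))) = Add(Mul(-4826, Rational(1, 32318)), Mul(2, Add(-2, -28), Pow(5, -1))) = Add(Rational(-2413, 16159), Mul(2, -30, Rational(1, 5))) = Add(Rational(-2413, 16159), -12) = Rational(-196321, 16159)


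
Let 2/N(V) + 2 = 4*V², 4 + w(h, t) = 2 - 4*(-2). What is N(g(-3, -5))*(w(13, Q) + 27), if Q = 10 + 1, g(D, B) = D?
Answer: 33/17 ≈ 1.9412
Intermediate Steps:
Q = 11
w(h, t) = 6 (w(h, t) = -4 + (2 - 4*(-2)) = -4 + (2 + 8) = -4 + 10 = 6)
N(V) = 2/(-2 + 4*V²)
N(g(-3, -5))*(w(13, Q) + 27) = (6 + 27)/(-1 + 2*(-3)²) = 33/(-1 + 2*9) = 33/(-1 + 18) = 33/17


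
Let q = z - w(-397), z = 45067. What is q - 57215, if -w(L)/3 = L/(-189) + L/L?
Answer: -764738/63 ≈ -12139.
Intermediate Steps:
w(L) = -3 + L/63 (w(L) = -3*(L/(-189) + L/L) = -3*(L*(-1/189) + 1) = -3*(-L/189 + 1) = -3*(1 - L/189) = -3 + L/63)
q = 2839807/63 (q = 45067 - (-3 + (1/63)*(-397)) = 45067 - (-3 - 397/63) = 45067 - 1*(-586/63) = 45067 + 586/63 = 2839807/63 ≈ 45076.)
q - 57215 = 2839807/63 - 57215 = -764738/63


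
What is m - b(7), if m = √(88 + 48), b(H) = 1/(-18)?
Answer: 1/18 + 2*√34 ≈ 11.717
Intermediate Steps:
b(H) = -1/18
m = 2*√34 (m = √136 = 2*√34 ≈ 11.662)
m - b(7) = 2*√34 - 1*(-1/18) = 2*√34 + 1/18 = 1/18 + 2*√34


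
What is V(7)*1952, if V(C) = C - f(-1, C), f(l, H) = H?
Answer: 0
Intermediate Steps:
V(C) = 0 (V(C) = C - C = 0)
V(7)*1952 = 0*1952 = 0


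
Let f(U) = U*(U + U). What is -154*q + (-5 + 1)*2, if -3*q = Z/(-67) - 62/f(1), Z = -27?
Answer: -317308/201 ≈ -1578.6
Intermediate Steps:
f(U) = 2*U² (f(U) = U*(2*U) = 2*U²)
q = 2050/201 (q = -(-27/(-67) - 62/(2*1²))/3 = -(-27*(-1/67) - 62/(2*1))/3 = -(27/67 - 62/2)/3 = -(27/67 - 62*½)/3 = -(27/67 - 31)/3 = -⅓*(-2050/67) = 2050/201 ≈ 10.199)
-154*q + (-5 + 1)*2 = -154*2050/201 + (-5 + 1)*2 = -315700/201 - 4*2 = -315700/201 - 8 = -317308/201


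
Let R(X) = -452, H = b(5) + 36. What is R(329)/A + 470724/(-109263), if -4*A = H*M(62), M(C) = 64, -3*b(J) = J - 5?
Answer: -18479179/5244624 ≈ -3.5235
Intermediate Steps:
b(J) = 5/3 - J/3 (b(J) = -(J - 5)/3 = -(-5 + J)/3 = 5/3 - J/3)
H = 36 (H = (5/3 - ⅓*5) + 36 = (5/3 - 5/3) + 36 = 0 + 36 = 36)
A = -576 (A = -9*64 = -¼*2304 = -576)
R(329)/A + 470724/(-109263) = -452/(-576) + 470724/(-109263) = -452*(-1/576) + 470724*(-1/109263) = 113/144 - 156908/36421 = -18479179/5244624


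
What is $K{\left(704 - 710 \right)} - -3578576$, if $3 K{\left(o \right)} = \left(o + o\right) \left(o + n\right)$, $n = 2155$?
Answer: $3569980$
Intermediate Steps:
$K{\left(o \right)} = \frac{2 o \left(2155 + o\right)}{3}$ ($K{\left(o \right)} = \frac{\left(o + o\right) \left(o + 2155\right)}{3} = \frac{2 o \left(2155 + o\right)}{3}$)
$K{\left(704 - 710 \right)} - -3578576 = \frac{2 \left(704 - 710\right) \left(2155 + \left(704 - 710\right)\right)}{3} - -3578576 = \frac{2 \left(704 - 710\right) \left(2155 + \left(704 - 710\right)\right)}{3} + 3578576 = \frac{2}{3} \left(-6\right) \left(2155 - 6\right) + 3578576 = \frac{2}{3} \left(-6\right) 2149 + 3578576 = -8596 + 3578576 = 3569980$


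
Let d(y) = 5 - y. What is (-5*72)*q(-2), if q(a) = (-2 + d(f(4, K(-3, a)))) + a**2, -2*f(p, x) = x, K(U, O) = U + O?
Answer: -1620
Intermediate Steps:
K(U, O) = O + U
f(p, x) = -x/2
q(a) = 3/2 + a**2 + a/2 (q(a) = (-2 + (5 - (-1)*(a - 3)/2)) + a**2 = (-2 + (5 - (-1)*(-3 + a)/2)) + a**2 = (-2 + (5 - (3/2 - a/2))) + a**2 = (-2 + (5 + (-3/2 + a/2))) + a**2 = (-2 + (7/2 + a/2)) + a**2 = (3/2 + a/2) + a**2 = 3/2 + a**2 + a/2)
(-5*72)*q(-2) = (-5*72)*(3/2 + (-2)**2 + (1/2)*(-2)) = -360*(3/2 + 4 - 1) = -360*9/2 = -1620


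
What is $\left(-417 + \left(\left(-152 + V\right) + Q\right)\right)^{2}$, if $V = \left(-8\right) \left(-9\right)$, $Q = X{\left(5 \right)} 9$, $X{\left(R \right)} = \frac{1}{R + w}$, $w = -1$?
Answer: $\frac{3916441}{16} \approx 2.4478 \cdot 10^{5}$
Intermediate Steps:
$X{\left(R \right)} = \frac{1}{-1 + R}$ ($X{\left(R \right)} = \frac{1}{R - 1} = \frac{1}{-1 + R}$)
$Q = \frac{9}{4}$ ($Q = \frac{1}{-1 + 5} \cdot 9 = \frac{1}{4} \cdot 9 = \frac{9}{4} \approx 2.25$)
$V = 72$
$\left(-417 + \left(\left(-152 + V\right) + Q\right)\right)^{2} = \left(-417 + \left(\left(-152 + 72\right) + \frac{9}{4}\right)\right)^{2} = \left(-417 + \left(-80 + \frac{9}{4}\right)\right)^{2} = \left(-417 - \frac{311}{4}\right)^{2} = \left(- \frac{1979}{4}\right)^{2} = \frac{3916441}{16}$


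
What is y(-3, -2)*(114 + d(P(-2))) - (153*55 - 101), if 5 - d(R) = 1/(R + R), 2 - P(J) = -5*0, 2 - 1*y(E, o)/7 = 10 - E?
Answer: -69831/4 ≈ -17458.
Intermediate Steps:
y(E, o) = -56 + 7*E (y(E, o) = 14 - 7*(10 - E) = 14 + (-70 + 7*E) = -56 + 7*E)
P(J) = 2 (P(J) = 2 - (-5)*0 = 2 - 1*0 = 2 + 0 = 2)
d(R) = 5 - 1/(2*R) (d(R) = 5 - 1/(R + R) = 5 - 1/(2*R))
y(-3, -2)*(114 + d(P(-2))) - (153*55 - 101) = (-56 + 7*(-3))*(114 + (5 - ½/2)) - (153*55 - 101) = (-56 - 21)*(114 + (5 - ½*½)) - (8415 - 101) = -77*(114 + (5 - ¼)) - 1*8314 = -77*(114 + 19/4) - 8314 = -77*475/4 - 8314 = -36575/4 - 8314 = -69831/4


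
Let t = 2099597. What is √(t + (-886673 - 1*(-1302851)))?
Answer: 5*√100631 ≈ 1586.1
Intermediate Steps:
√(t + (-886673 - 1*(-1302851))) = √(2099597 + (-886673 - 1*(-1302851))) = √(2099597 + (-886673 + 1302851)) = √(2099597 + 416178) = √2515775 = 5*√100631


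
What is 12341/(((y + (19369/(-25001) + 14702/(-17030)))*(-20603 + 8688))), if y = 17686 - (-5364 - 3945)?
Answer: -525439091723/13693770757066937 ≈ -3.8371e-5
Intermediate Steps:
y = 26995 (y = 17686 - 1*(-9309) = 17686 + 9309 = 26995)
12341/(((y + (19369/(-25001) + 14702/(-17030)))*(-20603 + 8688))) = 12341/(((26995 + (19369/(-25001) + 14702/(-17030)))*(-20603 + 8688))) = 12341/(((26995 + (19369*(-1/25001) + 14702*(-1/17030)))*(-11915))) = 12341/(((26995 + (-19369/25001 - 7351/8515))*(-11915))) = 12341/(((26995 - 348709386/212883515)*(-11915))) = 12341/(((5746441778039/212883515)*(-11915))) = 12341/(-13693770757066937/42576703) = 12341*(-42576703/13693770757066937) = -525439091723/13693770757066937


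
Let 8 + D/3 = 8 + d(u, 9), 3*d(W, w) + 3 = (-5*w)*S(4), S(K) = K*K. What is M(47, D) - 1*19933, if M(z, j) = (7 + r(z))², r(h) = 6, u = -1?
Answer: -19764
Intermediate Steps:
S(K) = K²
d(W, w) = -1 - 80*w/3 (d(W, w) = -1 + (-5*w*4²)/3 = -1 + (-5*w*16)/3 = -1 + (-80*w)/3 = -1 - 80*w/3)
D = -723 (D = -24 + 3*(8 + (-1 - 80/3*9)) = -24 + 3*(8 + (-1 - 240)) = -24 + 3*(8 - 241) = -24 + 3*(-233) = -24 - 699 = -723)
M(z, j) = 169 (M(z, j) = (7 + 6)² = 13² = 169)
M(47, D) - 1*19933 = 169 - 1*19933 = 169 - 19933 = -19764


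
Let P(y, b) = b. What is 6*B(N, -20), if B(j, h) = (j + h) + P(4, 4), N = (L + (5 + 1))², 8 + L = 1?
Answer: -90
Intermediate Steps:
L = -7 (L = -8 + 1 = -7)
N = 1 (N = (-7 + (5 + 1))² = (-7 + 6)² = (-1)² = 1)
B(j, h) = 4 + h + j (B(j, h) = (j + h) + 4 = (h + j) + 4 = 4 + h + j)
6*B(N, -20) = 6*(4 - 20 + 1) = 6*(-15) = -90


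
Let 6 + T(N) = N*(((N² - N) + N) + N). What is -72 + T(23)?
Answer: 12618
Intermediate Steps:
T(N) = -6 + N*(N + N²) (T(N) = -6 + N*(((N² - N) + N) + N) = -6 + N*(N² + N) = -6 + N*(N + N²))
-72 + T(23) = -72 + (-6 + 23² + 23³) = -72 + (-6 + 529 + 12167) = -72 + 12690 = 12618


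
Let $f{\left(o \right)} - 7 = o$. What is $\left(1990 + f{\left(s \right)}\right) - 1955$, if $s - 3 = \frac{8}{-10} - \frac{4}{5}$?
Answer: $\frac{217}{5} \approx 43.4$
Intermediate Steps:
$s = \frac{7}{5}$ ($s = 3 + \left(\frac{8}{-10} - \frac{4}{5}\right) = 3 + \left(8 \left(- \frac{1}{10}\right) - \frac{4}{5}\right) = 3 - \frac{8}{5} = \frac{7}{5} \approx 1.4$)
$f{\left(o \right)} = 7 + o$
$\left(1990 + f{\left(s \right)}\right) - 1955 = \left(1990 + \left(7 + \frac{7}{5}\right)\right) - 1955 = \left(1990 + \frac{42}{5}\right) - 1955 = \frac{9992}{5} - 1955 = \frac{217}{5}$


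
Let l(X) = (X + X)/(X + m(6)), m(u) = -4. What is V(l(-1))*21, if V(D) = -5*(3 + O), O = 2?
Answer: -525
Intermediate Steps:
l(X) = 2*X/(-4 + X) (l(X) = (X + X)/(X - 4) = (2*X)/(-4 + X) = 2*X/(-4 + X))
V(D) = -25 (V(D) = -5*(3 + 2) = -5*5 = -25)
V(l(-1))*21 = -25*21 = -525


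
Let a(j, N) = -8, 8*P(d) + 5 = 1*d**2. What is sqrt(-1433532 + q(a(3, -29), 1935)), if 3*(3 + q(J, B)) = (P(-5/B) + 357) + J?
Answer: I*sqrt(7728541613634)/2322 ≈ 1197.3*I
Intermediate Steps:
P(d) = -5/8 + d**2/8 (P(d) = -5/8 + (1*d**2)/8 = -5/8 + d**2/8)
q(J, B) = 2779/24 + J/3 + 25/(24*B**2) (q(J, B) = -3 + (((-5/8 + (-5/B)**2/8) + 357) + J)/3 = -3 + (((-5/8 + (25/B**2)/8) + 357) + J)/3 = -3 + (((-5/8 + 25/(8*B**2)) + 357) + J)/3 = -3 + ((2851/8 + 25/(8*B**2)) + J)/3 = -3 + (2851/8 + J + 25/(8*B**2))/3 = -3 + (2851/24 + J/3 + 25/(24*B**2)) = 2779/24 + J/3 + 25/(24*B**2))
sqrt(-1433532 + q(a(3, -29), 1935)) = sqrt(-1433532 + (2779/24 + (1/3)*(-8) + (25/24)/1935**2)) = sqrt(-1433532 + (2779/24 - 8/3 + (25/24)*(1/3744225))) = sqrt(-1433532 + (2779/24 - 8/3 + 1/3594456)) = sqrt(-1433532 + 101655709/898614) = sqrt(-1288090268939/898614) = I*sqrt(7728541613634)/2322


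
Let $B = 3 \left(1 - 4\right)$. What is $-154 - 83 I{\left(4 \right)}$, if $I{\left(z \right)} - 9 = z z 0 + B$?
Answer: $-154$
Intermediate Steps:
$B = -9$ ($B = 3 \left(-3\right) = -9$)
$I{\left(z \right)} = 0$ ($I{\left(z \right)} = 9 + \left(z z 0 - 9\right) = 9 + \left(z^{2} \cdot 0 - 9\right) = 9 + \left(0 - 9\right) = 9 - 9 = 0$)
$-154 - 83 I{\left(4 \right)} = -154 - 0 = -154 + 0 = -154$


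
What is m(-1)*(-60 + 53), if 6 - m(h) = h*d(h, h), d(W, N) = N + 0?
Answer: -35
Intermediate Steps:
d(W, N) = N
m(h) = 6 - h² (m(h) = 6 - h*h = 6 - h²)
m(-1)*(-60 + 53) = (6 - 1*(-1)²)*(-60 + 53) = (6 - 1*1)*(-7) = (6 - 1)*(-7) = 5*(-7) = -35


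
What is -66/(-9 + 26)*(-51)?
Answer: 198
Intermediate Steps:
-66/(-9 + 26)*(-51) = -66/17*(-51) = 198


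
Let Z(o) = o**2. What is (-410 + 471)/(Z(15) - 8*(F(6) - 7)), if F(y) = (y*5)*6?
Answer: -1/19 ≈ -0.052632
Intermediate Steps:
F(y) = 30*y (F(y) = (5*y)*6 = 30*y)
(-410 + 471)/(Z(15) - 8*(F(6) - 7)) = (-410 + 471)/(15**2 - 8*(30*6 - 7)) = 61/(225 - 8*(180 - 7)) = 61/(225 - 8*173) = 61/(225 - 1384) = 61/(-1159) = 61*(-1/1159) = -1/19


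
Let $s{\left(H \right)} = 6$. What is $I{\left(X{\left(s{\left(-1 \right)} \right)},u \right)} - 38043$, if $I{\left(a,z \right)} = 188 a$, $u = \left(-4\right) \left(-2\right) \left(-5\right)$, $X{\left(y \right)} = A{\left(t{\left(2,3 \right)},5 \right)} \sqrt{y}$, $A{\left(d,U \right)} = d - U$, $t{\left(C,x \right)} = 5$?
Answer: $-38043$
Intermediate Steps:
$X{\left(y \right)} = 0$ ($X{\left(y \right)} = \left(5 - 5\right) \sqrt{y} = 0 \sqrt{y} = 0$)
$u = -40$ ($u = 8 \left(-5\right) = -40$)
$I{\left(X{\left(s{\left(-1 \right)} \right)},u \right)} - 38043 = 188 \cdot 0 - 38043 = 0 - 38043 = -38043$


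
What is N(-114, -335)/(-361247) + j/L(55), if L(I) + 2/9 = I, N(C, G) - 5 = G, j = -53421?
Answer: -173683421193/178094771 ≈ -975.23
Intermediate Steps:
N(C, G) = 5 + G
L(I) = -2/9 + I
N(-114, -335)/(-361247) + j/L(55) = (5 - 335)/(-361247) - 53421/(-2/9 + 55) = -330*(-1/361247) - 53421/493/9 = 330/361247 - 53421*9/493 = 330/361247 - 480789/493 = -173683421193/178094771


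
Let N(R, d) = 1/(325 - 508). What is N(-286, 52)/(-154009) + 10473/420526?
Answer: 295167755557/11851956338322 ≈ 0.024905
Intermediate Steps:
N(R, d) = -1/183 (N(R, d) = 1/(-183) = -1/183)
N(-286, 52)/(-154009) + 10473/420526 = -1/183/(-154009) + 10473/420526 = -1/183*(-1/154009) + 10473*(1/420526) = 1/28183647 + 10473/420526 = 295167755557/11851956338322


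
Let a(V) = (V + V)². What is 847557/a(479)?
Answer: 847557/917764 ≈ 0.92350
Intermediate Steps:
a(V) = 4*V² (a(V) = (2*V)² = 4*V²)
847557/a(479) = 847557/((4*479²)) = 847557/((4*229441)) = 847557/917764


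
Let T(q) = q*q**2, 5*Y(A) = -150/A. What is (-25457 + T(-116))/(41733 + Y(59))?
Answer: -93594827/2462217 ≈ -38.012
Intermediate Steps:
Y(A) = -30/A (Y(A) = (-150/A)/5 = -30/A)
T(q) = q**3
(-25457 + T(-116))/(41733 + Y(59)) = (-25457 + (-116)**3)/(41733 - 30/59) = (-25457 - 1560896)/(41733 - 30*1/59) = -1586353/(41733 - 30/59) = -1586353/2462217/59 = -1586353*59/2462217 = -93594827/2462217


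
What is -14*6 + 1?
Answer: -83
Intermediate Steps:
-14*6 + 1 = -84 + 1 = -83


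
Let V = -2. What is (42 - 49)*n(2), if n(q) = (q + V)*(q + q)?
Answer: 0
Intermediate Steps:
n(q) = 2*q*(-2 + q) (n(q) = (q - 2)*(q + q) = (-2 + q)*(2*q) = 2*q*(-2 + q))
(42 - 49)*n(2) = (42 - 49)*(2*2*(-2 + 2)) = -14*2*0 = -7*0 = 0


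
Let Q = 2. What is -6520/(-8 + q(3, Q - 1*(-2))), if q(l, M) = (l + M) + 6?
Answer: -1304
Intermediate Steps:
q(l, M) = 6 + M + l (q(l, M) = (M + l) + 6 = 6 + M + l)
-6520/(-8 + q(3, Q - 1*(-2))) = -6520/(-8 + (6 + (2 - 1*(-2)) + 3)) = -6520/(-8 + (6 + (2 + 2) + 3)) = -6520/(-8 + (6 + 4 + 3)) = -6520/(-8 + 13) = -6520/5 = -6520*1/5 = -1304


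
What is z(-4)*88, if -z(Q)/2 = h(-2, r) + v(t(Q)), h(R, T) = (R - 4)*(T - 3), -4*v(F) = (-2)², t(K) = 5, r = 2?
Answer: -880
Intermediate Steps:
v(F) = -1 (v(F) = -¼*(-2)² = -¼*4 = -1)
h(R, T) = (-4 + R)*(-3 + T)
z(Q) = -10 (z(Q) = -2*((12 - 4*2 - 3*(-2) - 2*2) - 1) = -2*((12 - 8 + 6 - 4) - 1) = -2*(6 - 1) = -2*5 = -10)
z(-4)*88 = -10*88 = -880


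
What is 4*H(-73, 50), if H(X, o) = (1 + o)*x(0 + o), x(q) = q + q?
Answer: 20400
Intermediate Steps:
x(q) = 2*q
H(X, o) = 2*o*(1 + o) (H(X, o) = (1 + o)*(2*(0 + o)) = (1 + o)*(2*o) = 2*o*(1 + o))
4*H(-73, 50) = 4*(2*50*(1 + 50)) = 4*(2*50*51) = 4*5100 = 20400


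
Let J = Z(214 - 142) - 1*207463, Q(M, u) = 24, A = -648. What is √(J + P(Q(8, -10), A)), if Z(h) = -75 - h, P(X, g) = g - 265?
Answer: I*√208523 ≈ 456.64*I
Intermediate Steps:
P(X, g) = -265 + g
J = -207610 (J = (-75 - (214 - 142)) - 1*207463 = (-75 - 1*72) - 207463 = (-75 - 72) - 207463 = -147 - 207463 = -207610)
√(J + P(Q(8, -10), A)) = √(-207610 + (-265 - 648)) = √(-207610 - 913) = √(-208523) = I*√208523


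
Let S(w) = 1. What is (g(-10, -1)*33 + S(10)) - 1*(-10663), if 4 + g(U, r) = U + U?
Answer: 9872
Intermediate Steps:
g(U, r) = -4 + 2*U (g(U, r) = -4 + (U + U) = -4 + 2*U)
(g(-10, -1)*33 + S(10)) - 1*(-10663) = ((-4 + 2*(-10))*33 + 1) - 1*(-10663) = ((-4 - 20)*33 + 1) + 10663 = (-24*33 + 1) + 10663 = (-792 + 1) + 10663 = -791 + 10663 = 9872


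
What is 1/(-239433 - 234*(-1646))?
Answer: 1/145731 ≈ 6.8620e-6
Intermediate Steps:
1/(-239433 - 234*(-1646)) = 1/(-239433 + 385164) = 1/145731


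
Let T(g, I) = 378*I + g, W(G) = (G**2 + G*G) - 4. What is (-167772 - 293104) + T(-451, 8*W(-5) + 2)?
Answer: -321467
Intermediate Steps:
W(G) = -4 + 2*G**2 (W(G) = (G**2 + G**2) - 4 = 2*G**2 - 4 = -4 + 2*G**2)
T(g, I) = g + 378*I
(-167772 - 293104) + T(-451, 8*W(-5) + 2) = (-167772 - 293104) + (-451 + 378*(8*(-4 + 2*(-5)**2) + 2)) = -460876 + (-451 + 378*(8*(-4 + 2*25) + 2)) = -460876 + (-451 + 378*(8*(-4 + 50) + 2)) = -460876 + (-451 + 378*(8*46 + 2)) = -460876 + (-451 + 378*(368 + 2)) = -460876 + (-451 + 378*370) = -460876 + (-451 + 139860) = -460876 + 139409 = -321467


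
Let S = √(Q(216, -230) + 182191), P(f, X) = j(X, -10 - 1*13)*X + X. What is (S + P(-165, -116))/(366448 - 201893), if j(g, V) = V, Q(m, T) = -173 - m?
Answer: 2552/164555 + √181802/164555 ≈ 0.018100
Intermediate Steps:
P(f, X) = -22*X (P(f, X) = (-10 - 1*13)*X + X = (-10 - 13)*X + X = -23*X + X = -22*X)
S = √181802 (S = √((-173 - 1*216) + 182191) = √((-173 - 216) + 182191) = √(-389 + 182191) = √181802 ≈ 426.38)
(S + P(-165, -116))/(366448 - 201893) = (√181802 - 22*(-116))/(366448 - 201893) = (√181802 + 2552)/164555 = (2552 + √181802)*(1/164555) = 2552/164555 + √181802/164555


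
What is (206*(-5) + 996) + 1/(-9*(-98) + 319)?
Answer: -40833/1201 ≈ -33.999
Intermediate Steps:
(206*(-5) + 996) + 1/(-9*(-98) + 319) = (-1030 + 996) + 1/(882 + 319) = -34 + 1/1201 = -40833/1201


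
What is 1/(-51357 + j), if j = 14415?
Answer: -1/36942 ≈ -2.7069e-5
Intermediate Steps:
1/(-51357 + j) = 1/(-51357 + 14415) = 1/(-36942) = -1/36942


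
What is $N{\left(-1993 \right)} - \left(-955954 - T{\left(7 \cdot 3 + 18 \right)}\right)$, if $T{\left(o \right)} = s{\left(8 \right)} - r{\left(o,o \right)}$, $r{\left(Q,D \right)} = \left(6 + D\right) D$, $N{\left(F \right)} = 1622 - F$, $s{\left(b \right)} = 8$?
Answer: $957822$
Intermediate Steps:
$r{\left(Q,D \right)} = D \left(6 + D\right)$
$T{\left(o \right)} = 8 - o \left(6 + o\right)$
$N{\left(-1993 \right)} - \left(-955954 - T{\left(7 \cdot 3 + 18 \right)}\right) = \left(1622 - -1993\right) + \left(\left(\left(8 - \left(7 \cdot 3 + 18\right) \left(6 + \left(7 \cdot 3 + 18\right)\right)\right) - -1541006\right) - 585052\right) = \left(1622 + 1993\right) + \left(\left(\left(8 - \left(21 + 18\right) \left(6 + \left(21 + 18\right)\right)\right) + 1541006\right) - 585052\right) = 3615 + \left(\left(\left(8 - 39 \left(6 + 39\right)\right) + 1541006\right) - 585052\right) = 3615 + \left(\left(\left(8 - 39 \cdot 45\right) + 1541006\right) - 585052\right) = 3615 + \left(\left(\left(8 - 1755\right) + 1541006\right) - 585052\right) = 3615 + \left(\left(-1747 + 1541006\right) - 585052\right) = 3615 + \left(1539259 - 585052\right) = 3615 + 954207 = 957822$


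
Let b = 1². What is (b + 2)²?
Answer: 9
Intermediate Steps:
b = 1
(b + 2)² = (1 + 2)² = 3² = 9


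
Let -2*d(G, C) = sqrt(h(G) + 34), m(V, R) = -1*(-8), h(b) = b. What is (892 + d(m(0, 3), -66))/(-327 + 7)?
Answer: -223/80 + sqrt(42)/640 ≈ -2.7774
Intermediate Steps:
m(V, R) = 8
d(G, C) = -sqrt(34 + G)/2 (d(G, C) = -sqrt(G + 34)/2 = -sqrt(34 + G)/2)
(892 + d(m(0, 3), -66))/(-327 + 7) = (892 - sqrt(34 + 8)/2)/(-327 + 7) = (892 - sqrt(42)/2)/(-320) = (892 - sqrt(42)/2)*(-1/320) = -223/80 + sqrt(42)/640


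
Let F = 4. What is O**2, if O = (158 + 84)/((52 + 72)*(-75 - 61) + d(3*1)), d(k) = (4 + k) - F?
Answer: 58564/284293321 ≈ 0.00020600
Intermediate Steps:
d(k) = k (d(k) = (4 + k) - 1*4 = (4 + k) - 4 = k)
O = -242/16861 (O = (158 + 84)/((52 + 72)*(-75 - 61) + 3*1) = 242/(124*(-136) + 3) = 242/(-16864 + 3) = 242/(-16861) = 242*(-1/16861) = -242/16861 ≈ -0.014353)
O**2 = (-242/16861)**2 = 58564/284293321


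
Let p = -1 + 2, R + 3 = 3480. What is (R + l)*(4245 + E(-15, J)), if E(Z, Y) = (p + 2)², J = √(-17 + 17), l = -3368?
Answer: 463686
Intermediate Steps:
R = 3477 (R = -3 + 3480 = 3477)
p = 1
J = 0 (J = √0 = 0)
E(Z, Y) = 9 (E(Z, Y) = (1 + 2)² = 3² = 9)
(R + l)*(4245 + E(-15, J)) = (3477 - 3368)*(4245 + 9) = 109*4254 = 463686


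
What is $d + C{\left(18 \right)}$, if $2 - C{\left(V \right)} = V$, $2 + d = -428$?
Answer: $-446$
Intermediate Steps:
$d = -430$ ($d = -2 - 428 = -430$)
$C{\left(V \right)} = 2 - V$
$d + C{\left(18 \right)} = -430 + \left(2 - 18\right) = -430 - 16 = -446$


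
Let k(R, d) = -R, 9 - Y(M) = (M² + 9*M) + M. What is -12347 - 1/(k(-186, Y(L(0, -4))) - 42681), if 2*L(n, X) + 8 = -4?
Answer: -524685764/42495 ≈ -12347.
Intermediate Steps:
L(n, X) = -6 (L(n, X) = -4 + (½)*(-4) = -4 - 2 = -6)
Y(M) = 9 - M² - 10*M (Y(M) = 9 - ((M² + 9*M) + M) = 9 - (M² + 10*M) = 9 + (-M² - 10*M) = 9 - M² - 10*M)
-12347 - 1/(k(-186, Y(L(0, -4))) - 42681) = -12347 - 1/(-1*(-186) - 42681) = -12347 - 1/(186 - 42681) = -12347 - 1/(-42495) = -12347 - 1*(-1/42495) = -12347 + 1/42495 = -524685764/42495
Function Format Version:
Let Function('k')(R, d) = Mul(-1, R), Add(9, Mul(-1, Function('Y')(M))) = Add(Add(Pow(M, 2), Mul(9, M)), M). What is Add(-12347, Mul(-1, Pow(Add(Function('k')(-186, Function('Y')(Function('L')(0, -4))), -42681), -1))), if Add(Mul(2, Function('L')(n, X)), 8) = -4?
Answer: Rational(-524685764, 42495) ≈ -12347.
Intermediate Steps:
Function('L')(n, X) = -6 (Function('L')(n, X) = Add(-4, Mul(Rational(1, 2), -4)) = Add(-4, -2) = -6)
Function('Y')(M) = Add(9, Mul(-1, Pow(M, 2)), Mul(-10, M)) (Function('Y')(M) = Add(9, Mul(-1, Add(Add(Pow(M, 2), Mul(9, M)), M))) = Add(9, Mul(-1, Add(Pow(M, 2), Mul(10, M)))) = Add(9, Add(Mul(-1, Pow(M, 2)), Mul(-10, M))) = Add(9, Mul(-1, Pow(M, 2)), Mul(-10, M)))
Add(-12347, Mul(-1, Pow(Add(Function('k')(-186, Function('Y')(Function('L')(0, -4))), -42681), -1))) = Add(-12347, Mul(-1, Pow(Add(Mul(-1, -186), -42681), -1))) = Add(-12347, Mul(-1, Pow(Add(186, -42681), -1))) = Add(-12347, Mul(-1, Pow(-42495, -1))) = Add(-12347, Mul(-1, Rational(-1, 42495))) = Add(-12347, Rational(1, 42495)) = Rational(-524685764, 42495)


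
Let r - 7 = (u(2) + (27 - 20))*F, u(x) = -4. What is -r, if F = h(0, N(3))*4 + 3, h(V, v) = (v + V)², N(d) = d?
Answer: -124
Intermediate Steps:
h(V, v) = (V + v)²
F = 39 (F = (0 + 3)²*4 + 3 = 3²*4 + 3 = 9*4 + 3 = 36 + 3 = 39)
r = 124 (r = 7 + (-4 + (27 - 20))*39 = 7 + (-4 + 7)*39 = 7 + 3*39 = 7 + 117 = 124)
-r = -1*124 = -124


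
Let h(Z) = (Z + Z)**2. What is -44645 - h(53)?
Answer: -55881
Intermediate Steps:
h(Z) = 4*Z**2 (h(Z) = (2*Z)**2 = 4*Z**2)
-44645 - h(53) = -44645 - 4*53**2 = -44645 - 4*2809 = -44645 - 1*11236 = -44645 - 11236 = -55881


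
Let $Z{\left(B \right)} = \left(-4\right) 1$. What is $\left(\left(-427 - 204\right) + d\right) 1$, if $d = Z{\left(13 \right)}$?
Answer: $-635$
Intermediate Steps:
$Z{\left(B \right)} = -4$
$d = -4$
$\left(\left(-427 - 204\right) + d\right) 1 = \left(\left(-427 - 204\right) - 4\right) 1 = \left(-631 - 4\right) 1 = \left(-635\right) 1 = -635$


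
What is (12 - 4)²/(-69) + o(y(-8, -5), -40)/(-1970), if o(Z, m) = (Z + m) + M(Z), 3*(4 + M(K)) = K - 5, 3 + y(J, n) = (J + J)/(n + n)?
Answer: -204667/226550 ≈ -0.90341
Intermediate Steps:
y(J, n) = -3 + J/n (y(J, n) = -3 + (J + J)/(n + n) = -3 + (2*J)/((2*n)) = -3 + (2*J)*(1/(2*n)) = -3 + J/n)
M(K) = -17/3 + K/3 (M(K) = -4 + (K - 5)/3 = -4 + (-5 + K)/3 = -4 + (-5/3 + K/3) = -17/3 + K/3)
o(Z, m) = -17/3 + m + 4*Z/3 (o(Z, m) = (Z + m) + (-17/3 + Z/3) = -17/3 + m + 4*Z/3)
(12 - 4)²/(-69) + o(y(-8, -5), -40)/(-1970) = (12 - 4)²/(-69) + (-17/3 - 40 + 4*(-3 - 8/(-5))/3)/(-1970) = 8²*(-1/69) + (-17/3 - 40 + 4*(-3 - 8*(-⅕))/3)*(-1/1970) = 64*(-1/69) + (-17/3 - 40 + 4*(-3 + 8/5)/3)*(-1/1970) = -64/69 + (-17/3 - 40 + (4/3)*(-7/5))*(-1/1970) = -64/69 + (-17/3 - 40 - 28/15)*(-1/1970) = -64/69 - 713/15*(-1/1970) = -64/69 + 713/29550 = -204667/226550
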